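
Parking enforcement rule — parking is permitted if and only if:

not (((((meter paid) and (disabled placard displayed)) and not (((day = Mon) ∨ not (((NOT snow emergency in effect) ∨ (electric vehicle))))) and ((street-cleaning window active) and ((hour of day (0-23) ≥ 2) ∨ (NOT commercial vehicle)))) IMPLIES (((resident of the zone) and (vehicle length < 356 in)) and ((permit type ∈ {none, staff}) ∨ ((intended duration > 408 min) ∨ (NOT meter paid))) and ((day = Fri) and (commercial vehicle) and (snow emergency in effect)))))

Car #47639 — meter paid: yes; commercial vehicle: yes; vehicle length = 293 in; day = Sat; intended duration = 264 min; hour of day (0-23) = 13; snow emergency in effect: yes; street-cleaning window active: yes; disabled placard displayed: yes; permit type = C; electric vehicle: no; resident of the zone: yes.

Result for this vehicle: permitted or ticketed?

Ticketed

Atomic conditions:
  meter paid: yes → true
  disabled placard displayed: yes → true
  day = Mon: Sat == Mon is false
  NOT snow emergency in effect: yes → false
  electric vehicle: no → false
  street-cleaning window active: yes → true
  hour of day (0-23) ≥ 2: 13 ≥ 2 is true
  NOT commercial vehicle: yes → false
  resident of the zone: yes → true
  vehicle length < 356 in: 293 < 356 is true
  permit type ∈ {none, staff}: C is not in the set → false
  intended duration > 408 min: 264 > 408 is false
  NOT meter paid: yes → false
  day = Fri: Sat == Fri is false
  commercial vehicle: yes → true
  snow emergency in effect: yes → true
Combine:
[1.1.1] true AND true = true
[1.1.2.1.2.1] false OR false = false
[1.1.2.1.2] NOT false = true
[1.1.2.1] false OR true = true
[1.1.2] NOT true = false
[1.1.3.2] true OR false = true
[1.1.3] true AND true = true
[1.1] true AND false AND true = false
[1.2.1] true AND true = true
[1.2.2.2] false OR false = false
[1.2.2] false OR false = false
[1.2.3] false AND true AND true = false
[1.2] true AND false AND false = false
[1] false → false (antecedent false ⇒ implication holds) = true
[root] NOT true = false
Overall: false → ticketed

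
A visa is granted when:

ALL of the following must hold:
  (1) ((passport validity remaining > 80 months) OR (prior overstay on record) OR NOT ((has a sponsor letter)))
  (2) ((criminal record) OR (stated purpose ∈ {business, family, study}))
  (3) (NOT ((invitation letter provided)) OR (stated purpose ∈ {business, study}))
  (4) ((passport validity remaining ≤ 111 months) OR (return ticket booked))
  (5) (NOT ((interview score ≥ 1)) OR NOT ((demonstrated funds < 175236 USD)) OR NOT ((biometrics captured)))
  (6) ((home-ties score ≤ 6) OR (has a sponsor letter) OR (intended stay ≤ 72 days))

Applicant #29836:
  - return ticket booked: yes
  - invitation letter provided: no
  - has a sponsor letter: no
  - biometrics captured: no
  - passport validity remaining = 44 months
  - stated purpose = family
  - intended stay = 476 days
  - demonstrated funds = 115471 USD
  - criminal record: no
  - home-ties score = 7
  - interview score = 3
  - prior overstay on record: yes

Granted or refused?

Refused

Atomic conditions:
  passport validity remaining > 80 months: 44 > 80 is false
  prior overstay on record: yes → true
  has a sponsor letter: no → false
  criminal record: no → false
  stated purpose ∈ {business, family, study}: family is in the set → true
  invitation letter provided: no → false
  stated purpose ∈ {business, study}: family is not in the set → false
  passport validity remaining ≤ 111 months: 44 ≤ 111 is true
  return ticket booked: yes → true
  interview score ≥ 1: 3 ≥ 1 is true
  demonstrated funds < 175236 USD: 115471 < 175236 is true
  biometrics captured: no → false
  home-ties score ≤ 6: 7 ≤ 6 is false
  intended stay ≤ 72 days: 476 ≤ 72 is false
Combine:
[1.3] NOT false = true
[1] false OR true OR true = true
[2] false OR true = true
[3.1] NOT false = true
[3] true OR false = true
[4] true OR true = true
[5.1] NOT true = false
[5.2] NOT true = false
[5.3] NOT false = true
[5] false OR false OR true = true
[6] false OR false OR false = false
[root] true AND true AND true AND true AND true AND false = false
Overall: false → refused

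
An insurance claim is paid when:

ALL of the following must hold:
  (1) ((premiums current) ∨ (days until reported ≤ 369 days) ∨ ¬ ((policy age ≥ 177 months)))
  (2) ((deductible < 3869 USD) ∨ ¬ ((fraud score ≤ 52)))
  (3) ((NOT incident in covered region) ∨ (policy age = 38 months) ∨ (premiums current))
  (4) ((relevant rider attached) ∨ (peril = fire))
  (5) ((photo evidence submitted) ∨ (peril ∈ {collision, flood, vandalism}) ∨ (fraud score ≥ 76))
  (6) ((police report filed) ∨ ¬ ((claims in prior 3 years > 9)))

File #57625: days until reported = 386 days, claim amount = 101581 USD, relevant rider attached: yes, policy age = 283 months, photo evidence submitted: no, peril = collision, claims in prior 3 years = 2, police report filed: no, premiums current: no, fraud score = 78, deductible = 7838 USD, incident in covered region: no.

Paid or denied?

Atomic conditions:
  premiums current: no → false
  days until reported ≤ 369 days: 386 ≤ 369 is false
  policy age ≥ 177 months: 283 ≥ 177 is true
  deductible < 3869 USD: 7838 < 3869 is false
  fraud score ≤ 52: 78 ≤ 52 is false
  NOT incident in covered region: no → true
  policy age = 38 months: 283 == 38 is false
  relevant rider attached: yes → true
  peril = fire: collision == fire is false
  photo evidence submitted: no → false
  peril ∈ {collision, flood, vandalism}: collision is in the set → true
  fraud score ≥ 76: 78 ≥ 76 is true
  police report filed: no → false
  claims in prior 3 years > 9: 2 > 9 is false
Combine:
[1.3] NOT true = false
[1] false OR false OR false = false
[2.2] NOT false = true
[2] false OR true = true
[3] true OR false OR false = true
[4] true OR false = true
[5] false OR true OR true = true
[6.2] NOT false = true
[6] false OR true = true
[root] false AND true AND true AND true AND true AND true = false
Overall: false → denied

Denied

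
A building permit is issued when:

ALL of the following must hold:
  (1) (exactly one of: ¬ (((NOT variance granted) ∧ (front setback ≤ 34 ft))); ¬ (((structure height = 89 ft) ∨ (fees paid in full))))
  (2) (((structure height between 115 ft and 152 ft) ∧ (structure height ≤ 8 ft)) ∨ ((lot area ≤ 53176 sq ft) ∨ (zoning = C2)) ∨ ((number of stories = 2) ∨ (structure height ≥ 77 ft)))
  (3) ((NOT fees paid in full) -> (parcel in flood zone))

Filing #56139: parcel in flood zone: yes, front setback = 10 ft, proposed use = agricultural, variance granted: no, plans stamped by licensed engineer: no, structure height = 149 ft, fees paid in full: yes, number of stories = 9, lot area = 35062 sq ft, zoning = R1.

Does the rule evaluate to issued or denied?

Atomic conditions:
  NOT variance granted: no → true
  front setback ≤ 34 ft: 10 ≤ 34 is true
  structure height = 89 ft: 149 == 89 is false
  fees paid in full: yes → true
  structure height between 115 ft and 152 ft: 149 in [115, 152] is true
  structure height ≤ 8 ft: 149 ≤ 8 is false
  lot area ≤ 53176 sq ft: 35062 ≤ 53176 is true
  zoning = C2: R1 == C2 is false
  number of stories = 2: 9 == 2 is false
  structure height ≥ 77 ft: 149 ≥ 77 is true
  NOT fees paid in full: yes → false
  parcel in flood zone: yes → true
Combine:
[1.1.1] true AND true = true
[1.1] NOT true = false
[1.2.1] false OR true = true
[1.2] NOT true = false
[1] exactly-one(false, false) = false
[2.1] true AND false = false
[2.2] true OR false = true
[2.3] false OR true = true
[2] false OR true OR true = true
[3] false → true (antecedent false ⇒ implication holds) = true
[root] false AND true AND true = false
Overall: false → denied

Denied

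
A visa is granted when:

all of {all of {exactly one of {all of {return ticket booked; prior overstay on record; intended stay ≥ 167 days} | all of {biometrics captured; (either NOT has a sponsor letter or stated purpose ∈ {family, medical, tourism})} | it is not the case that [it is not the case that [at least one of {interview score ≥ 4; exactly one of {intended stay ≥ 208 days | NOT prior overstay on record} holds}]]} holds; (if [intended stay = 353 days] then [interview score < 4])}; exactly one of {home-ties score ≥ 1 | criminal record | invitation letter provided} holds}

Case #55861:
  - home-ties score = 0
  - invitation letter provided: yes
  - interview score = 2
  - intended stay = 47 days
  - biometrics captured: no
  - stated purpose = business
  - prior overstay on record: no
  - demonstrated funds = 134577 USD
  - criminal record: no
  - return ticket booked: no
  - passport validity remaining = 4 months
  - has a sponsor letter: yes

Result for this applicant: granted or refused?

Atomic conditions:
  return ticket booked: no → false
  prior overstay on record: no → false
  intended stay ≥ 167 days: 47 ≥ 167 is false
  biometrics captured: no → false
  NOT has a sponsor letter: yes → false
  stated purpose ∈ {family, medical, tourism}: business is not in the set → false
  interview score ≥ 4: 2 ≥ 4 is false
  intended stay ≥ 208 days: 47 ≥ 208 is false
  NOT prior overstay on record: no → true
  intended stay = 353 days: 47 == 353 is false
  interview score < 4: 2 < 4 is true
  home-ties score ≥ 1: 0 ≥ 1 is false
  criminal record: no → false
  invitation letter provided: yes → true
Combine:
[1.1.1] false AND false AND false = false
[1.1.2.2] false OR false = false
[1.1.2] false AND false = false
[1.1.3.1.1.2] exactly-one(false, true) = true
[1.1.3.1.1] false OR true = true
[1.1.3.1] NOT true = false
[1.1.3] NOT false = true
[1.1] exactly-one(false, false, true) = true
[1.2] false → true (antecedent false ⇒ implication holds) = true
[1] true AND true = true
[2] exactly-one(false, false, true) = true
[root] true AND true = true
Overall: true → granted

Granted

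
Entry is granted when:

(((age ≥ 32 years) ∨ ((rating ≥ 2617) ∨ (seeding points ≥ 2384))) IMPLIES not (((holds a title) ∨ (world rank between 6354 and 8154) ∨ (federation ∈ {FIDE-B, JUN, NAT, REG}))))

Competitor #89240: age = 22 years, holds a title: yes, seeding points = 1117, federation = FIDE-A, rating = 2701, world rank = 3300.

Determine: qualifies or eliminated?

Eliminated

Atomic conditions:
  age ≥ 32 years: 22 ≥ 32 is false
  rating ≥ 2617: 2701 ≥ 2617 is true
  seeding points ≥ 2384: 1117 ≥ 2384 is false
  holds a title: yes → true
  world rank between 6354 and 8154: 3300 in [6354, 8154] is false
  federation ∈ {FIDE-B, JUN, NAT, REG}: FIDE-A is not in the set → false
Combine:
[1.2] true OR false = true
[1] false OR true = true
[2.1] true OR false OR false = true
[2] NOT true = false
[root] true → false = false
Overall: false → eliminated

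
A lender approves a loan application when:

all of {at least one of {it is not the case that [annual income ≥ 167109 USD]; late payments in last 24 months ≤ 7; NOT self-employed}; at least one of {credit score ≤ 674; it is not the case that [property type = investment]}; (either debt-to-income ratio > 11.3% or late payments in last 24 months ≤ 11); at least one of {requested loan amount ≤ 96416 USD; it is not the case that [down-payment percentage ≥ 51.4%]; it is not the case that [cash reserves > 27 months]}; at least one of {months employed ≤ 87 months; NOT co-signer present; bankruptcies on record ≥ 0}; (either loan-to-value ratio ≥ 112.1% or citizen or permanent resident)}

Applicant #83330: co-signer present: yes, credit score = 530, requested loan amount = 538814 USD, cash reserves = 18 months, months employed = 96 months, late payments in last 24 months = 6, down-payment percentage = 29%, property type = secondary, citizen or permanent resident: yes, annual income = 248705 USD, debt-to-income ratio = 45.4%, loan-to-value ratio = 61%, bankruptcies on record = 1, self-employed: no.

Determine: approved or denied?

Atomic conditions:
  annual income ≥ 167109 USD: 248705 ≥ 167109 is true
  late payments in last 24 months ≤ 7: 6 ≤ 7 is true
  NOT self-employed: no → true
  credit score ≤ 674: 530 ≤ 674 is true
  property type = investment: secondary == investment is false
  debt-to-income ratio > 11.3%: 45.4 > 11.3 is true
  late payments in last 24 months ≤ 11: 6 ≤ 11 is true
  requested loan amount ≤ 96416 USD: 538814 ≤ 96416 is false
  down-payment percentage ≥ 51.4%: 29 ≥ 51.4 is false
  cash reserves > 27 months: 18 > 27 is false
  months employed ≤ 87 months: 96 ≤ 87 is false
  NOT co-signer present: yes → false
  bankruptcies on record ≥ 0: 1 ≥ 0 is true
  loan-to-value ratio ≥ 112.1%: 61 ≥ 112.1 is false
  citizen or permanent resident: yes → true
Combine:
[1.1] NOT true = false
[1] false OR true OR true = true
[2.2] NOT false = true
[2] true OR true = true
[3] true OR true = true
[4.2] NOT false = true
[4.3] NOT false = true
[4] false OR true OR true = true
[5] false OR false OR true = true
[6] false OR true = true
[root] true AND true AND true AND true AND true AND true = true
Overall: true → approved

Approved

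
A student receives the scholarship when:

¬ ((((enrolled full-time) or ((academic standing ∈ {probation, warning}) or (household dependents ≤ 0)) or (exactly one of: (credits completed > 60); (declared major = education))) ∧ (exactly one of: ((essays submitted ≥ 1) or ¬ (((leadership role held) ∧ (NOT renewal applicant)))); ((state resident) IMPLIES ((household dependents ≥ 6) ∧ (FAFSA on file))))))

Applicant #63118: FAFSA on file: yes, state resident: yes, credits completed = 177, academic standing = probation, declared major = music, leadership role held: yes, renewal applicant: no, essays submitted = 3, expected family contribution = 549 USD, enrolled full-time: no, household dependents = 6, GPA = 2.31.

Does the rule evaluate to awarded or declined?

Atomic conditions:
  enrolled full-time: no → false
  academic standing ∈ {probation, warning}: probation is in the set → true
  household dependents ≤ 0: 6 ≤ 0 is false
  credits completed > 60: 177 > 60 is true
  declared major = education: music == education is false
  essays submitted ≥ 1: 3 ≥ 1 is true
  leadership role held: yes → true
  NOT renewal applicant: no → true
  state resident: yes → true
  household dependents ≥ 6: 6 ≥ 6 is true
  FAFSA on file: yes → true
Combine:
[1.1.2] true OR false = true
[1.1.3] exactly-one(true, false) = true
[1.1] false OR true OR true = true
[1.2.1.2.1] true AND true = true
[1.2.1.2] NOT true = false
[1.2.1] true OR false = true
[1.2.2.2] true AND true = true
[1.2.2] true → true = true
[1.2] exactly-one(true, true) = false
[1] true AND false = false
[root] NOT false = true
Overall: true → awarded

Awarded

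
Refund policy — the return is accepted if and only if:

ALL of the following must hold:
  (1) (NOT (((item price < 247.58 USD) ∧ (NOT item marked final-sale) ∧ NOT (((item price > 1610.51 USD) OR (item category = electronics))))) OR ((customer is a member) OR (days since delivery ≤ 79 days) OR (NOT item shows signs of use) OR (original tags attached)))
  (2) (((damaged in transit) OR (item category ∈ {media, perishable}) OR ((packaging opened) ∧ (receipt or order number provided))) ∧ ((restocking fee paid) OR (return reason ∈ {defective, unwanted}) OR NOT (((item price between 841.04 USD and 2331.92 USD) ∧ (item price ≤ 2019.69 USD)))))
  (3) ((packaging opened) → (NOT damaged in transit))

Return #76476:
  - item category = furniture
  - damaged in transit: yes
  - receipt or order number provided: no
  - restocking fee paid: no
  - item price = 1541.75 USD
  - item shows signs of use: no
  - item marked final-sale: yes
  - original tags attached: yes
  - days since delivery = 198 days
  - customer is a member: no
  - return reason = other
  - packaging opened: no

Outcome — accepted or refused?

Refused

Atomic conditions:
  item price < 247.58 USD: 1541.75 < 247.58 is false
  NOT item marked final-sale: yes → false
  item price > 1610.51 USD: 1541.75 > 1610.51 is false
  item category = electronics: furniture == electronics is false
  customer is a member: no → false
  days since delivery ≤ 79 days: 198 ≤ 79 is false
  NOT item shows signs of use: no → true
  original tags attached: yes → true
  damaged in transit: yes → true
  item category ∈ {media, perishable}: furniture is not in the set → false
  packaging opened: no → false
  receipt or order number provided: no → false
  restocking fee paid: no → false
  return reason ∈ {defective, unwanted}: other is not in the set → false
  item price between 841.04 USD and 2331.92 USD: 1541.75 in [841.04, 2331.92] is true
  item price ≤ 2019.69 USD: 1541.75 ≤ 2019.69 is true
  NOT damaged in transit: yes → false
Combine:
[1.1.1.3.1] false OR false = false
[1.1.1.3] NOT false = true
[1.1.1] false AND false AND true = false
[1.1] NOT false = true
[1.2] false OR false OR true OR true = true
[1] true OR true = true
[2.1.3] false AND false = false
[2.1] true OR false OR false = true
[2.2.3.1] true AND true = true
[2.2.3] NOT true = false
[2.2] false OR false OR false = false
[2] true AND false = false
[3] false → false (antecedent false ⇒ implication holds) = true
[root] true AND false AND true = false
Overall: false → refused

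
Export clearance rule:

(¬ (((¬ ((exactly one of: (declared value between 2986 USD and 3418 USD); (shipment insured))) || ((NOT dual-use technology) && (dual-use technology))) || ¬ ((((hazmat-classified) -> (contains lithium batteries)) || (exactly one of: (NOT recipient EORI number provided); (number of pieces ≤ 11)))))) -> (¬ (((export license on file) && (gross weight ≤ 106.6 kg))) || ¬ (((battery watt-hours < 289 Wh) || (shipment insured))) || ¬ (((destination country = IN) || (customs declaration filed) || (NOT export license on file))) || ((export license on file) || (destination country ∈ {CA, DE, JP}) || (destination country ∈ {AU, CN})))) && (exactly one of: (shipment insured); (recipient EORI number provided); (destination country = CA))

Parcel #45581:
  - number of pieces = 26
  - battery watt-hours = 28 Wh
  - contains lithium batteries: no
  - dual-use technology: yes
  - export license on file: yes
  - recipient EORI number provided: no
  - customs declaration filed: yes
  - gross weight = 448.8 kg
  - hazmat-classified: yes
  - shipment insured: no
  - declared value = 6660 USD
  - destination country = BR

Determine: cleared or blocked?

Blocked

Atomic conditions:
  declared value between 2986 USD and 3418 USD: 6660 in [2986, 3418] is false
  shipment insured: no → false
  NOT dual-use technology: yes → false
  dual-use technology: yes → true
  hazmat-classified: yes → true
  contains lithium batteries: no → false
  NOT recipient EORI number provided: no → true
  number of pieces ≤ 11: 26 ≤ 11 is false
  export license on file: yes → true
  gross weight ≤ 106.6 kg: 448.8 ≤ 106.6 is false
  battery watt-hours < 289 Wh: 28 < 289 is true
  destination country = IN: BR == IN is false
  customs declaration filed: yes → true
  NOT export license on file: yes → false
  destination country ∈ {CA, DE, JP}: BR is not in the set → false
  destination country ∈ {AU, CN}: BR is not in the set → false
  recipient EORI number provided: no → false
  destination country = CA: BR == CA is false
Combine:
[1.1.1.1.1.1] exactly-one(false, false) = false
[1.1.1.1.1] NOT false = true
[1.1.1.1.2] false AND true = false
[1.1.1.1] true OR false = true
[1.1.1.2.1.1] true → false = false
[1.1.1.2.1.2] exactly-one(true, false) = true
[1.1.1.2.1] false OR true = true
[1.1.1.2] NOT true = false
[1.1.1] true OR false = true
[1.1] NOT true = false
[1.2.1.1] true AND false = false
[1.2.1] NOT false = true
[1.2.2.1] true OR false = true
[1.2.2] NOT true = false
[1.2.3.1] false OR true OR false = true
[1.2.3] NOT true = false
[1.2.4] true OR false OR false = true
[1.2] true OR false OR false OR true = true
[1] false → true (antecedent false ⇒ implication holds) = true
[2] exactly-one(false, false, false) = false
[root] true AND false = false
Overall: false → blocked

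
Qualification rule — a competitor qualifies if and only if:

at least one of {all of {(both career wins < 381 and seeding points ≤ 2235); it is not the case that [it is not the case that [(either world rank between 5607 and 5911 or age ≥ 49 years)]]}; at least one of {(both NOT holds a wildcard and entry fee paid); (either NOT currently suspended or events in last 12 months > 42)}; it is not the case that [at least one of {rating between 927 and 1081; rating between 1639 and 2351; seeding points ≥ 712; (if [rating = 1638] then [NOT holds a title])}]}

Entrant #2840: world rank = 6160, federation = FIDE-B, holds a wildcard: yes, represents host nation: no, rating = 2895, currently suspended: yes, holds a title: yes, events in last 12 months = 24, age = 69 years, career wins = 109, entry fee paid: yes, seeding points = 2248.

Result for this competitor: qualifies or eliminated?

Eliminated

Atomic conditions:
  career wins < 381: 109 < 381 is true
  seeding points ≤ 2235: 2248 ≤ 2235 is false
  world rank between 5607 and 5911: 6160 in [5607, 5911] is false
  age ≥ 49 years: 69 ≥ 49 is true
  NOT holds a wildcard: yes → false
  entry fee paid: yes → true
  NOT currently suspended: yes → false
  events in last 12 months > 42: 24 > 42 is false
  rating between 927 and 1081: 2895 in [927, 1081] is false
  rating between 1639 and 2351: 2895 in [1639, 2351] is false
  seeding points ≥ 712: 2248 ≥ 712 is true
  rating = 1638: 2895 == 1638 is false
  NOT holds a title: yes → false
Combine:
[1.1] true AND false = false
[1.2.1.1] false OR true = true
[1.2.1] NOT true = false
[1.2] NOT false = true
[1] false AND true = false
[2.1] false AND true = false
[2.2] false OR false = false
[2] false OR false = false
[3.1.4] false → false (antecedent false ⇒ implication holds) = true
[3.1] false OR false OR true OR true = true
[3] NOT true = false
[root] false OR false OR false = false
Overall: false → eliminated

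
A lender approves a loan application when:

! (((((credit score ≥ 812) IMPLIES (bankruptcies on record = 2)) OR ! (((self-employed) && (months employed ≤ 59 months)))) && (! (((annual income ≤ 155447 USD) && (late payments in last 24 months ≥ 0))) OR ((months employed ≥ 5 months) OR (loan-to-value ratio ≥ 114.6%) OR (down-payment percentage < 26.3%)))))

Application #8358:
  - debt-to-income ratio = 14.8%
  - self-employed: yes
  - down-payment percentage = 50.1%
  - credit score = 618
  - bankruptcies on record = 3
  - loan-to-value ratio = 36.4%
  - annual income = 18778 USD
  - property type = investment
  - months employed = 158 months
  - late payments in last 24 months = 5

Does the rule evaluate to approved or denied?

Atomic conditions:
  credit score ≥ 812: 618 ≥ 812 is false
  bankruptcies on record = 2: 3 == 2 is false
  self-employed: yes → true
  months employed ≤ 59 months: 158 ≤ 59 is false
  annual income ≤ 155447 USD: 18778 ≤ 155447 is true
  late payments in last 24 months ≥ 0: 5 ≥ 0 is true
  months employed ≥ 5 months: 158 ≥ 5 is true
  loan-to-value ratio ≥ 114.6%: 36.4 ≥ 114.6 is false
  down-payment percentage < 26.3%: 50.1 < 26.3 is false
Combine:
[1.1.1] false → false (antecedent false ⇒ implication holds) = true
[1.1.2.1] true AND false = false
[1.1.2] NOT false = true
[1.1] true OR true = true
[1.2.1.1] true AND true = true
[1.2.1] NOT true = false
[1.2.2] true OR false OR false = true
[1.2] false OR true = true
[1] true AND true = true
[root] NOT true = false
Overall: false → denied

Denied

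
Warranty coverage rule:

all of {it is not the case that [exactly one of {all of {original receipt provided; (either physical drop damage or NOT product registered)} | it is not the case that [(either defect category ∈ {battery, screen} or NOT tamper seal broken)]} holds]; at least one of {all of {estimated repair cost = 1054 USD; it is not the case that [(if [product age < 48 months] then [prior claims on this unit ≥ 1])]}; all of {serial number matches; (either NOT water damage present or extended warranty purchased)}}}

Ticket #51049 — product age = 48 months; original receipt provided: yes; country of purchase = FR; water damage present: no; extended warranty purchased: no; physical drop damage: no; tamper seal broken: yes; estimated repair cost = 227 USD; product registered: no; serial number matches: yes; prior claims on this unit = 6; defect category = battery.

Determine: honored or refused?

Atomic conditions:
  original receipt provided: yes → true
  physical drop damage: no → false
  NOT product registered: no → true
  defect category ∈ {battery, screen}: battery is in the set → true
  NOT tamper seal broken: yes → false
  estimated repair cost = 1054 USD: 227 == 1054 is false
  product age < 48 months: 48 < 48 is false
  prior claims on this unit ≥ 1: 6 ≥ 1 is true
  serial number matches: yes → true
  NOT water damage present: no → true
  extended warranty purchased: no → false
Combine:
[1.1.1.2] false OR true = true
[1.1.1] true AND true = true
[1.1.2.1] true OR false = true
[1.1.2] NOT true = false
[1.1] exactly-one(true, false) = true
[1] NOT true = false
[2.1.2.1] false → true (antecedent false ⇒ implication holds) = true
[2.1.2] NOT true = false
[2.1] false AND false = false
[2.2.2] true OR false = true
[2.2] true AND true = true
[2] false OR true = true
[root] false AND true = false
Overall: false → refused

Refused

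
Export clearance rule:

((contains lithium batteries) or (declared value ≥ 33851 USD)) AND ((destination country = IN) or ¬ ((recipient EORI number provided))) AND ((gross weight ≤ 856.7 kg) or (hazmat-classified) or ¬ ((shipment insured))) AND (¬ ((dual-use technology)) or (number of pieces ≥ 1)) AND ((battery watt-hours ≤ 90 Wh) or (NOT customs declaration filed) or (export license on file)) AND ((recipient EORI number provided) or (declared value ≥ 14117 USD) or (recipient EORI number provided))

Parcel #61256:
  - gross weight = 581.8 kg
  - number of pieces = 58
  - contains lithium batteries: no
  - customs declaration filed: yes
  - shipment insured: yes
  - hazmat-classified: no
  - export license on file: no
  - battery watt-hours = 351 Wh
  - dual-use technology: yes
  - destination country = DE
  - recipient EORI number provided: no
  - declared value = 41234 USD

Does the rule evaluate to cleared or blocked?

Blocked

Atomic conditions:
  contains lithium batteries: no → false
  declared value ≥ 33851 USD: 41234 ≥ 33851 is true
  destination country = IN: DE == IN is false
  recipient EORI number provided: no → false
  gross weight ≤ 856.7 kg: 581.8 ≤ 856.7 is true
  hazmat-classified: no → false
  shipment insured: yes → true
  dual-use technology: yes → true
  number of pieces ≥ 1: 58 ≥ 1 is true
  battery watt-hours ≤ 90 Wh: 351 ≤ 90 is false
  NOT customs declaration filed: yes → false
  export license on file: no → false
  declared value ≥ 14117 USD: 41234 ≥ 14117 is true
Combine:
[1] false OR true = true
[2.2] NOT false = true
[2] false OR true = true
[3.3] NOT true = false
[3] true OR false OR false = true
[4.1] NOT true = false
[4] false OR true = true
[5] false OR false OR false = false
[6] false OR true OR false = true
[root] true AND true AND true AND true AND false AND true = false
Overall: false → blocked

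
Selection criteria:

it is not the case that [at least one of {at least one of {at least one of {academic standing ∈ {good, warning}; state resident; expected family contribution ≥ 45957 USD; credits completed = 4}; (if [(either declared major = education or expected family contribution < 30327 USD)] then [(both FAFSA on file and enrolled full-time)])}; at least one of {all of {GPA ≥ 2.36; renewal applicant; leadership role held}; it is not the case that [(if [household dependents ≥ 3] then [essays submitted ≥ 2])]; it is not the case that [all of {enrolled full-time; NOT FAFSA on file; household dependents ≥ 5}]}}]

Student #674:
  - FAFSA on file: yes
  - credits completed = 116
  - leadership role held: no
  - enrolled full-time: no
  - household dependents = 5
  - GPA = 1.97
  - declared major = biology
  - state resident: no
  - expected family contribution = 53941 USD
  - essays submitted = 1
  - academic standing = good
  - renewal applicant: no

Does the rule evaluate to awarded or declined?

Atomic conditions:
  academic standing ∈ {good, warning}: good is in the set → true
  state resident: no → false
  expected family contribution ≥ 45957 USD: 53941 ≥ 45957 is true
  credits completed = 4: 116 == 4 is false
  declared major = education: biology == education is false
  expected family contribution < 30327 USD: 53941 < 30327 is false
  FAFSA on file: yes → true
  enrolled full-time: no → false
  GPA ≥ 2.36: 1.97 ≥ 2.36 is false
  renewal applicant: no → false
  leadership role held: no → false
  household dependents ≥ 3: 5 ≥ 3 is true
  essays submitted ≥ 2: 1 ≥ 2 is false
  NOT FAFSA on file: yes → false
  household dependents ≥ 5: 5 ≥ 5 is true
Combine:
[1.1.1] true OR false OR true OR false = true
[1.1.2.1] false OR false = false
[1.1.2.2] true AND false = false
[1.1.2] false → false (antecedent false ⇒ implication holds) = true
[1.1] true OR true = true
[1.2.1] false AND false AND false = false
[1.2.2.1] true → false = false
[1.2.2] NOT false = true
[1.2.3.1] false AND false AND true = false
[1.2.3] NOT false = true
[1.2] false OR true OR true = true
[1] true OR true = true
[root] NOT true = false
Overall: false → declined

Declined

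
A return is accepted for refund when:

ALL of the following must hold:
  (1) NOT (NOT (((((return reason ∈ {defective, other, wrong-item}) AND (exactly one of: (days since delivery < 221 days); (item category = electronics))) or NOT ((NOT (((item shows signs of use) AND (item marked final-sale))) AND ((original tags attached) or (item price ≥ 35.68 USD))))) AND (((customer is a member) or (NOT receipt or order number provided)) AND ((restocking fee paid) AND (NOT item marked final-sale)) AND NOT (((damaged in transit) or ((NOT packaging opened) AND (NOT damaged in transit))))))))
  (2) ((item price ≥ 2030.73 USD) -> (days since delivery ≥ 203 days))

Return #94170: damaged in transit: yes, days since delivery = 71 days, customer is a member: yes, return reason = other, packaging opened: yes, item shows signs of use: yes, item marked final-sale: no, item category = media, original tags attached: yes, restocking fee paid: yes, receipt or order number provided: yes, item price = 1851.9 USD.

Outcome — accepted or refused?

Atomic conditions:
  return reason ∈ {defective, other, wrong-item}: other is in the set → true
  days since delivery < 221 days: 71 < 221 is true
  item category = electronics: media == electronics is false
  item shows signs of use: yes → true
  item marked final-sale: no → false
  original tags attached: yes → true
  item price ≥ 35.68 USD: 1851.9 ≥ 35.68 is true
  customer is a member: yes → true
  NOT receipt or order number provided: yes → false
  restocking fee paid: yes → true
  NOT item marked final-sale: no → true
  damaged in transit: yes → true
  NOT packaging opened: yes → false
  NOT damaged in transit: yes → false
  item price ≥ 2030.73 USD: 1851.9 ≥ 2030.73 is false
  days since delivery ≥ 203 days: 71 ≥ 203 is false
Combine:
[1.1.1.1.1.2] exactly-one(true, false) = true
[1.1.1.1.1] true AND true = true
[1.1.1.1.2.1.1.1] true AND false = false
[1.1.1.1.2.1.1] NOT false = true
[1.1.1.1.2.1.2] true OR true = true
[1.1.1.1.2.1] true AND true = true
[1.1.1.1.2] NOT true = false
[1.1.1.1] true OR false = true
[1.1.1.2.1] true OR false = true
[1.1.1.2.2] true AND true = true
[1.1.1.2.3.1.2] false AND false = false
[1.1.1.2.3.1] true OR false = true
[1.1.1.2.3] NOT true = false
[1.1.1.2] true AND true AND false = false
[1.1.1] true AND false = false
[1.1] NOT false = true
[1] NOT true = false
[2] false → false (antecedent false ⇒ implication holds) = true
[root] false AND true = false
Overall: false → refused

Refused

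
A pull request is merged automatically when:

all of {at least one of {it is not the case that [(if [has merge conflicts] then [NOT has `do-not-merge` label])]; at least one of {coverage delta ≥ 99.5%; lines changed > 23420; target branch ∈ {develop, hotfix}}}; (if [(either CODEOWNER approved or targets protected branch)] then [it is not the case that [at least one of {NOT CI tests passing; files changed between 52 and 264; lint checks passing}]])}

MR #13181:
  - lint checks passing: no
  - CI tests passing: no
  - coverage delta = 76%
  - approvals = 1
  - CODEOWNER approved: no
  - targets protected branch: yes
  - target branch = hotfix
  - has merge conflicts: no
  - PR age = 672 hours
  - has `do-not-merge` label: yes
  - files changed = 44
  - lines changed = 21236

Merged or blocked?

Blocked

Atomic conditions:
  has merge conflicts: no → false
  NOT has `do-not-merge` label: yes → false
  coverage delta ≥ 99.5%: 76 ≥ 99.5 is false
  lines changed > 23420: 21236 > 23420 is false
  target branch ∈ {develop, hotfix}: hotfix is in the set → true
  CODEOWNER approved: no → false
  targets protected branch: yes → true
  NOT CI tests passing: no → true
  files changed between 52 and 264: 44 in [52, 264] is false
  lint checks passing: no → false
Combine:
[1.1.1] false → false (antecedent false ⇒ implication holds) = true
[1.1] NOT true = false
[1.2] false OR false OR true = true
[1] false OR true = true
[2.1] false OR true = true
[2.2.1] true OR false OR false = true
[2.2] NOT true = false
[2] true → false = false
[root] true AND false = false
Overall: false → blocked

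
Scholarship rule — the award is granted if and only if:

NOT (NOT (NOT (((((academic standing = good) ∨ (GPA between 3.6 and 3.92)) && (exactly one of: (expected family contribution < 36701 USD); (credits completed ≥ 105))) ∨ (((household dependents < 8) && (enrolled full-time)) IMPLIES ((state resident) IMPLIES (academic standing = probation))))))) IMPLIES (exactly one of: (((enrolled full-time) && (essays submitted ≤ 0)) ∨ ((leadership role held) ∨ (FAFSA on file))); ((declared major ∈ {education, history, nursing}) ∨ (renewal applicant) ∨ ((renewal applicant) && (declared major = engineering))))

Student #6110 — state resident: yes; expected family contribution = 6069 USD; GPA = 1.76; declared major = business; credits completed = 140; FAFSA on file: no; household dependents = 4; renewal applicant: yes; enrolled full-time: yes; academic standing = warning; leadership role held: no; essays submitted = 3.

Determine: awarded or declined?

Atomic conditions:
  academic standing = good: warning == good is false
  GPA between 3.6 and 3.92: 1.76 in [3.6, 3.92] is false
  expected family contribution < 36701 USD: 6069 < 36701 is true
  credits completed ≥ 105: 140 ≥ 105 is true
  household dependents < 8: 4 < 8 is true
  enrolled full-time: yes → true
  state resident: yes → true
  academic standing = probation: warning == probation is false
  essays submitted ≤ 0: 3 ≤ 0 is false
  leadership role held: no → false
  FAFSA on file: no → false
  declared major ∈ {education, history, nursing}: business is not in the set → false
  renewal applicant: yes → true
  declared major = engineering: business == engineering is false
Combine:
[1.1.1.1.1.1] false OR false = false
[1.1.1.1.1.2] exactly-one(true, true) = false
[1.1.1.1.1] false AND false = false
[1.1.1.1.2.1] true AND true = true
[1.1.1.1.2.2] true → false = false
[1.1.1.1.2] true → false = false
[1.1.1.1] false OR false = false
[1.1.1] NOT false = true
[1.1] NOT true = false
[1] NOT false = true
[2.1.1] true AND false = false
[2.1.2] false OR false = false
[2.1] false OR false = false
[2.2.3] true AND false = false
[2.2] false OR true OR false = true
[2] exactly-one(false, true) = true
[root] true → true = true
Overall: true → awarded

Awarded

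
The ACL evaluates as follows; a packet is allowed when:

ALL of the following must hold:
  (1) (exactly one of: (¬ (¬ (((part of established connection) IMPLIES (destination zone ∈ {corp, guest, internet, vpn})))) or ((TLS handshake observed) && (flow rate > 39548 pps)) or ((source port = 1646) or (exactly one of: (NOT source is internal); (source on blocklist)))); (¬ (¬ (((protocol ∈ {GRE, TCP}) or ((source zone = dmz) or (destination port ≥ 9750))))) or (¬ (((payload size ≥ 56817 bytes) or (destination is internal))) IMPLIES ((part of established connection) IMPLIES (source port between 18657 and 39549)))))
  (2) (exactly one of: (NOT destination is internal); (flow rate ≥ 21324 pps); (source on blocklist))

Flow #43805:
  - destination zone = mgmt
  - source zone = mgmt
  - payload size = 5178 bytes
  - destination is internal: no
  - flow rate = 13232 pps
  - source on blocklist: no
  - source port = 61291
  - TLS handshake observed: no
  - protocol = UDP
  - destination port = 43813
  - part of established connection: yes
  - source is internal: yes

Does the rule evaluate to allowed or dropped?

Atomic conditions:
  part of established connection: yes → true
  destination zone ∈ {corp, guest, internet, vpn}: mgmt is not in the set → false
  TLS handshake observed: no → false
  flow rate > 39548 pps: 13232 > 39548 is false
  source port = 1646: 61291 == 1646 is false
  NOT source is internal: yes → false
  source on blocklist: no → false
  protocol ∈ {GRE, TCP}: UDP is not in the set → false
  source zone = dmz: mgmt == dmz is false
  destination port ≥ 9750: 43813 ≥ 9750 is true
  payload size ≥ 56817 bytes: 5178 ≥ 56817 is false
  destination is internal: no → false
  source port between 18657 and 39549: 61291 in [18657, 39549] is false
  NOT destination is internal: no → true
  flow rate ≥ 21324 pps: 13232 ≥ 21324 is false
Combine:
[1.1.1.1.1] true → false = false
[1.1.1.1] NOT false = true
[1.1.1] NOT true = false
[1.1.2] false AND false = false
[1.1.3.2] exactly-one(false, false) = false
[1.1.3] false OR false = false
[1.1] false OR false OR false = false
[1.2.1.1.1.2] false OR true = true
[1.2.1.1.1] false OR true = true
[1.2.1.1] NOT true = false
[1.2.1] NOT false = true
[1.2.2.1.1] false OR false = false
[1.2.2.1] NOT false = true
[1.2.2.2] true → false = false
[1.2.2] true → false = false
[1.2] true OR false = true
[1] exactly-one(false, true) = true
[2] exactly-one(true, false, false) = true
[root] true AND true = true
Overall: true → allowed

Allowed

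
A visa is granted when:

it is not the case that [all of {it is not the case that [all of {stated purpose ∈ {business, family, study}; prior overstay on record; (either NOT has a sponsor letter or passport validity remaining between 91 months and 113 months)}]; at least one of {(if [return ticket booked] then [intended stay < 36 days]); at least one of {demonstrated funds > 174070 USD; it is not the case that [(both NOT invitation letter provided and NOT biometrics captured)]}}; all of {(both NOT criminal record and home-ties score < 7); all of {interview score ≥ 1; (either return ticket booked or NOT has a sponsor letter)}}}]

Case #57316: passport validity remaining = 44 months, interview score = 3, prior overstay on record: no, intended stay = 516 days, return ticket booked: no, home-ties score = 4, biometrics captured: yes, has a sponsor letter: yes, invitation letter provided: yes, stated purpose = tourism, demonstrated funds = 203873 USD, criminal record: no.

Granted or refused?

Granted

Atomic conditions:
  stated purpose ∈ {business, family, study}: tourism is not in the set → false
  prior overstay on record: no → false
  NOT has a sponsor letter: yes → false
  passport validity remaining between 91 months and 113 months: 44 in [91, 113] is false
  return ticket booked: no → false
  intended stay < 36 days: 516 < 36 is false
  demonstrated funds > 174070 USD: 203873 > 174070 is true
  NOT invitation letter provided: yes → false
  NOT biometrics captured: yes → false
  NOT criminal record: no → true
  home-ties score < 7: 4 < 7 is true
  interview score ≥ 1: 3 ≥ 1 is true
Combine:
[1.1.1.3] false OR false = false
[1.1.1] false AND false AND false = false
[1.1] NOT false = true
[1.2.1] false → false (antecedent false ⇒ implication holds) = true
[1.2.2.2.1] false AND false = false
[1.2.2.2] NOT false = true
[1.2.2] true OR true = true
[1.2] true OR true = true
[1.3.1] true AND true = true
[1.3.2.2] false OR false = false
[1.3.2] true AND false = false
[1.3] true AND false = false
[1] true AND true AND false = false
[root] NOT false = true
Overall: true → granted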